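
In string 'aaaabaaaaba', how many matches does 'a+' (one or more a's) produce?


Pattern 'a+' matches one or more consecutive a's.
String: 'aaaabaaaaba'
Scanning for runs of a:
  Match 1: 'aaaa' (length 4)
  Match 2: 'aaaa' (length 4)
  Match 3: 'a' (length 1)
Total matches: 3

3


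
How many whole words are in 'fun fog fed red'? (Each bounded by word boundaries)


Word boundaries (\b) mark the start/end of each word.
Text: 'fun fog fed red'
Splitting by whitespace:
  Word 1: 'fun'
  Word 2: 'fog'
  Word 3: 'fed'
  Word 4: 'red'
Total whole words: 4

4


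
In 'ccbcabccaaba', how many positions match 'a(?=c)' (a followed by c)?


Lookahead 'a(?=c)' matches 'a' only when followed by 'c'.
String: 'ccbcabccaaba'
Checking each position where char is 'a':
  pos 4: 'a' -> no (next='b')
  pos 8: 'a' -> no (next='a')
  pos 9: 'a' -> no (next='b')
Matching positions: []
Count: 0

0


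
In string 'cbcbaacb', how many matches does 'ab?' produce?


Pattern 'ab?' matches 'a' optionally followed by 'b'.
String: 'cbcbaacb'
Scanning left to right for 'a' then checking next char:
  Match 1: 'a' (a not followed by b)
  Match 2: 'a' (a not followed by b)
Total matches: 2

2


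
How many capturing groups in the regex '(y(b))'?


To count capturing groups, count each '(' that starts a group.
Pattern: '(y(b))'
Walking through the pattern:
  Position 0: '(' -> group #1
  Position 2: '(' -> group #2
Total capturing groups: 2

2


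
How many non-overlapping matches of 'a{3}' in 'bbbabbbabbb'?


Pattern 'a{3}' matches exactly 3 consecutive a's (greedy, non-overlapping).
String: 'bbbabbbabbb'
Scanning for runs of a's:
  Run at pos 3: 'a' (length 1) -> 0 match(es)
  Run at pos 7: 'a' (length 1) -> 0 match(es)
Matches found: []
Total: 0

0


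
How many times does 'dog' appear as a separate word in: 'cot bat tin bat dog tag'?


Scanning each word for exact match 'dog':
  Word 1: 'cot' -> no
  Word 2: 'bat' -> no
  Word 3: 'tin' -> no
  Word 4: 'bat' -> no
  Word 5: 'dog' -> MATCH
  Word 6: 'tag' -> no
Total matches: 1

1


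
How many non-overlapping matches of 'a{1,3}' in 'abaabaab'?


Pattern 'a{1,3}' matches between 1 and 3 consecutive a's (greedy).
String: 'abaabaab'
Finding runs of a's and applying greedy matching:
  Run at pos 0: 'a' (length 1)
  Run at pos 2: 'aa' (length 2)
  Run at pos 5: 'aa' (length 2)
Matches: ['a', 'aa', 'aa']
Count: 3

3


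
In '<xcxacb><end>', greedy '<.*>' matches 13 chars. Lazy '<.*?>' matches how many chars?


Greedy '<.*>' tries to match as MUCH as possible.
Lazy '<.*?>' tries to match as LITTLE as possible.

String: '<xcxacb><end>'
Greedy '<.*>' starts at first '<' and extends to the LAST '>': '<xcxacb><end>' (13 chars)
Lazy '<.*?>' starts at first '<' and stops at the FIRST '>': '<xcxacb>' (8 chars)

8


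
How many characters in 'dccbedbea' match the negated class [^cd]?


Negated class [^cd] matches any char NOT in {c, d}
Scanning 'dccbedbea':
  pos 0: 'd' -> no (excluded)
  pos 1: 'c' -> no (excluded)
  pos 2: 'c' -> no (excluded)
  pos 3: 'b' -> MATCH
  pos 4: 'e' -> MATCH
  pos 5: 'd' -> no (excluded)
  pos 6: 'b' -> MATCH
  pos 7: 'e' -> MATCH
  pos 8: 'a' -> MATCH
Total matches: 5

5


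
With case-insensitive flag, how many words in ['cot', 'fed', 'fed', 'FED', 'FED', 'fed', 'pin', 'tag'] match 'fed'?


Case-insensitive matching: compare each word's lowercase form to 'fed'.
  'cot' -> lower='cot' -> no
  'fed' -> lower='fed' -> MATCH
  'fed' -> lower='fed' -> MATCH
  'FED' -> lower='fed' -> MATCH
  'FED' -> lower='fed' -> MATCH
  'fed' -> lower='fed' -> MATCH
  'pin' -> lower='pin' -> no
  'tag' -> lower='tag' -> no
Matches: ['fed', 'fed', 'FED', 'FED', 'fed']
Count: 5

5


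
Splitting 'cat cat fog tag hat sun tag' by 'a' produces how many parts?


Splitting by 'a' breaks the string at each occurrence of the separator.
Text: 'cat cat fog tag hat sun tag'
Parts after split:
  Part 1: 'c'
  Part 2: 't c'
  Part 3: 't fog t'
  Part 4: 'g h'
  Part 5: 't sun t'
  Part 6: 'g'
Total parts: 6

6


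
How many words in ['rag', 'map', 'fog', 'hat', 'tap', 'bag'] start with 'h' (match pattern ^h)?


Pattern ^h anchors to start of word. Check which words begin with 'h':
  'rag' -> no
  'map' -> no
  'fog' -> no
  'hat' -> MATCH (starts with 'h')
  'tap' -> no
  'bag' -> no
Matching words: ['hat']
Count: 1

1


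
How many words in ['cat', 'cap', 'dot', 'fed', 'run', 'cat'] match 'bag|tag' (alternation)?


Alternation 'bag|tag' matches either 'bag' or 'tag'.
Checking each word:
  'cat' -> no
  'cap' -> no
  'dot' -> no
  'fed' -> no
  'run' -> no
  'cat' -> no
Matches: []
Count: 0

0


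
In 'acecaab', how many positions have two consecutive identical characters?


Looking for consecutive identical characters in 'acecaab':
  pos 0-1: 'a' vs 'c' -> different
  pos 1-2: 'c' vs 'e' -> different
  pos 2-3: 'e' vs 'c' -> different
  pos 3-4: 'c' vs 'a' -> different
  pos 4-5: 'a' vs 'a' -> MATCH ('aa')
  pos 5-6: 'a' vs 'b' -> different
Consecutive identical pairs: ['aa']
Count: 1

1


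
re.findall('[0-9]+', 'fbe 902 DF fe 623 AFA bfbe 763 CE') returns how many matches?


Pattern '[0-9]+' finds one or more digits.
Text: 'fbe 902 DF fe 623 AFA bfbe 763 CE'
Scanning for matches:
  Match 1: '902'
  Match 2: '623'
  Match 3: '763'
Total matches: 3

3


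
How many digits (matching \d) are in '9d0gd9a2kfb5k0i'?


\d matches any digit 0-9.
Scanning '9d0gd9a2kfb5k0i':
  pos 0: '9' -> DIGIT
  pos 2: '0' -> DIGIT
  pos 5: '9' -> DIGIT
  pos 7: '2' -> DIGIT
  pos 11: '5' -> DIGIT
  pos 13: '0' -> DIGIT
Digits found: ['9', '0', '9', '2', '5', '0']
Total: 6

6


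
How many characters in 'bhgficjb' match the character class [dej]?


Character class [dej] matches any of: {d, e, j}
Scanning string 'bhgficjb' character by character:
  pos 0: 'b' -> no
  pos 1: 'h' -> no
  pos 2: 'g' -> no
  pos 3: 'f' -> no
  pos 4: 'i' -> no
  pos 5: 'c' -> no
  pos 6: 'j' -> MATCH
  pos 7: 'b' -> no
Total matches: 1

1


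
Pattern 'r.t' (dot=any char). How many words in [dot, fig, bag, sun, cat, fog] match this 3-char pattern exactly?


Pattern 'r.t' means: starts with 'r', any single char, ends with 't'.
Checking each word (must be exactly 3 chars):
  'dot' (len=3): no
  'fig' (len=3): no
  'bag' (len=3): no
  'sun' (len=3): no
  'cat' (len=3): no
  'fog' (len=3): no
Matching words: []
Total: 0

0


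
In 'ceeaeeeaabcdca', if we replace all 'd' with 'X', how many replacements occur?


re.sub('d', 'X', text) replaces every occurrence of 'd' with 'X'.
Text: 'ceeaeeeaabcdca'
Scanning for 'd':
  pos 11: 'd' -> replacement #1
Total replacements: 1

1


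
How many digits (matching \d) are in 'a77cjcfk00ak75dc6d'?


\d matches any digit 0-9.
Scanning 'a77cjcfk00ak75dc6d':
  pos 1: '7' -> DIGIT
  pos 2: '7' -> DIGIT
  pos 8: '0' -> DIGIT
  pos 9: '0' -> DIGIT
  pos 12: '7' -> DIGIT
  pos 13: '5' -> DIGIT
  pos 16: '6' -> DIGIT
Digits found: ['7', '7', '0', '0', '7', '5', '6']
Total: 7

7


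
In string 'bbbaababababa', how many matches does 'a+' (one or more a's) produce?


Pattern 'a+' matches one or more consecutive a's.
String: 'bbbaababababa'
Scanning for runs of a:
  Match 1: 'aa' (length 2)
  Match 2: 'a' (length 1)
  Match 3: 'a' (length 1)
  Match 4: 'a' (length 1)
  Match 5: 'a' (length 1)
Total matches: 5

5


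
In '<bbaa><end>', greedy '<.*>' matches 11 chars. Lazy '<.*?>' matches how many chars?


Greedy '<.*>' tries to match as MUCH as possible.
Lazy '<.*?>' tries to match as LITTLE as possible.

String: '<bbaa><end>'
Greedy '<.*>' starts at first '<' and extends to the LAST '>': '<bbaa><end>' (11 chars)
Lazy '<.*?>' starts at first '<' and stops at the FIRST '>': '<bbaa>' (6 chars)

6


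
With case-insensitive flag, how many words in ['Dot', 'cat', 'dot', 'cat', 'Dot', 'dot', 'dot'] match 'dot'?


Case-insensitive matching: compare each word's lowercase form to 'dot'.
  'Dot' -> lower='dot' -> MATCH
  'cat' -> lower='cat' -> no
  'dot' -> lower='dot' -> MATCH
  'cat' -> lower='cat' -> no
  'Dot' -> lower='dot' -> MATCH
  'dot' -> lower='dot' -> MATCH
  'dot' -> lower='dot' -> MATCH
Matches: ['Dot', 'dot', 'Dot', 'dot', 'dot']
Count: 5

5


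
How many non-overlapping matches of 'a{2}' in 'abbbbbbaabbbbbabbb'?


Pattern 'a{2}' matches exactly 2 consecutive a's (greedy, non-overlapping).
String: 'abbbbbbaabbbbbabbb'
Scanning for runs of a's:
  Run at pos 0: 'a' (length 1) -> 0 match(es)
  Run at pos 7: 'aa' (length 2) -> 1 match(es)
  Run at pos 14: 'a' (length 1) -> 0 match(es)
Matches found: ['aa']
Total: 1

1


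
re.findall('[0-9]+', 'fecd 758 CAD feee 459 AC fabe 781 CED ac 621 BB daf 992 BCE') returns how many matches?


Pattern '[0-9]+' finds one or more digits.
Text: 'fecd 758 CAD feee 459 AC fabe 781 CED ac 621 BB daf 992 BCE'
Scanning for matches:
  Match 1: '758'
  Match 2: '459'
  Match 3: '781'
  Match 4: '621'
  Match 5: '992'
Total matches: 5

5


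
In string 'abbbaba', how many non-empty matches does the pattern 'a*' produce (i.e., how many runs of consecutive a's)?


Pattern 'a*' matches zero or more a's. We want non-empty runs of consecutive a's.
String: 'abbbaba'
Walking through the string to find runs of a's:
  Run 1: positions 0-0 -> 'a'
  Run 2: positions 4-4 -> 'a'
  Run 3: positions 6-6 -> 'a'
Non-empty runs found: ['a', 'a', 'a']
Count: 3

3


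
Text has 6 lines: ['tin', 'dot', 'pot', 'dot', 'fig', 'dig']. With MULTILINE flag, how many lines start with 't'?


With MULTILINE flag, ^ matches the start of each line.
Lines: ['tin', 'dot', 'pot', 'dot', 'fig', 'dig']
Checking which lines start with 't':
  Line 1: 'tin' -> MATCH
  Line 2: 'dot' -> no
  Line 3: 'pot' -> no
  Line 4: 'dot' -> no
  Line 5: 'fig' -> no
  Line 6: 'dig' -> no
Matching lines: ['tin']
Count: 1

1


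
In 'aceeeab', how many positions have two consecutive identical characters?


Looking for consecutive identical characters in 'aceeeab':
  pos 0-1: 'a' vs 'c' -> different
  pos 1-2: 'c' vs 'e' -> different
  pos 2-3: 'e' vs 'e' -> MATCH ('ee')
  pos 3-4: 'e' vs 'e' -> MATCH ('ee')
  pos 4-5: 'e' vs 'a' -> different
  pos 5-6: 'a' vs 'b' -> different
Consecutive identical pairs: ['ee', 'ee']
Count: 2

2


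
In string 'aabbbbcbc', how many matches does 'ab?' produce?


Pattern 'ab?' matches 'a' optionally followed by 'b'.
String: 'aabbbbcbc'
Scanning left to right for 'a' then checking next char:
  Match 1: 'a' (a not followed by b)
  Match 2: 'ab' (a followed by b)
Total matches: 2

2


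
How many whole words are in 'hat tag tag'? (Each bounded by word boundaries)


Word boundaries (\b) mark the start/end of each word.
Text: 'hat tag tag'
Splitting by whitespace:
  Word 1: 'hat'
  Word 2: 'tag'
  Word 3: 'tag'
Total whole words: 3

3


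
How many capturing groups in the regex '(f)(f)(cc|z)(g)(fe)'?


To count capturing groups, count each '(' that starts a group.
Pattern: '(f)(f)(cc|z)(g)(fe)'
Walking through the pattern:
  Position 0: '(' -> group #1
  Position 3: '(' -> group #2
  Position 6: '(' -> group #3
  Position 12: '(' -> group #4
  Position 15: '(' -> group #5
Total capturing groups: 5

5


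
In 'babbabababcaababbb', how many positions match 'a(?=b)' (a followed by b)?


Lookahead 'a(?=b)' matches 'a' only when followed by 'b'.
String: 'babbabababcaababbb'
Checking each position where char is 'a':
  pos 1: 'a' -> MATCH (next='b')
  pos 4: 'a' -> MATCH (next='b')
  pos 6: 'a' -> MATCH (next='b')
  pos 8: 'a' -> MATCH (next='b')
  pos 11: 'a' -> no (next='a')
  pos 12: 'a' -> MATCH (next='b')
  pos 14: 'a' -> MATCH (next='b')
Matching positions: [1, 4, 6, 8, 12, 14]
Count: 6

6


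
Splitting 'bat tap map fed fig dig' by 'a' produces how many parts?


Splitting by 'a' breaks the string at each occurrence of the separator.
Text: 'bat tap map fed fig dig'
Parts after split:
  Part 1: 'b'
  Part 2: 't t'
  Part 3: 'p m'
  Part 4: 'p fed fig dig'
Total parts: 4

4


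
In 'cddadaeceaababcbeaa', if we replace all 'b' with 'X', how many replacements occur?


re.sub('b', 'X', text) replaces every occurrence of 'b' with 'X'.
Text: 'cddadaeceaababcbeaa'
Scanning for 'b':
  pos 11: 'b' -> replacement #1
  pos 13: 'b' -> replacement #2
  pos 15: 'b' -> replacement #3
Total replacements: 3

3


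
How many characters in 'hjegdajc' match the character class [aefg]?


Character class [aefg] matches any of: {a, e, f, g}
Scanning string 'hjegdajc' character by character:
  pos 0: 'h' -> no
  pos 1: 'j' -> no
  pos 2: 'e' -> MATCH
  pos 3: 'g' -> MATCH
  pos 4: 'd' -> no
  pos 5: 'a' -> MATCH
  pos 6: 'j' -> no
  pos 7: 'c' -> no
Total matches: 3

3


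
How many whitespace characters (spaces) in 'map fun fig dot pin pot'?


\s matches whitespace characters (spaces, tabs, etc.).
Text: 'map fun fig dot pin pot'
This text has 6 words separated by spaces.
Number of spaces = number of words - 1 = 6 - 1 = 5

5


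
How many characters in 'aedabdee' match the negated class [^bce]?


Negated class [^bce] matches any char NOT in {b, c, e}
Scanning 'aedabdee':
  pos 0: 'a' -> MATCH
  pos 1: 'e' -> no (excluded)
  pos 2: 'd' -> MATCH
  pos 3: 'a' -> MATCH
  pos 4: 'b' -> no (excluded)
  pos 5: 'd' -> MATCH
  pos 6: 'e' -> no (excluded)
  pos 7: 'e' -> no (excluded)
Total matches: 4

4


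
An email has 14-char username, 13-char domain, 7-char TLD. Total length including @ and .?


An email address has format: username@domain.tld
Username length: 14
'@' character: 1
Domain length: 13
'.' character: 1
TLD length: 7
Total = 14 + 1 + 13 + 1 + 7 = 36

36


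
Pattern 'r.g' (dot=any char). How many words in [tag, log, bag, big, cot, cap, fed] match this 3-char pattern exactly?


Pattern 'r.g' means: starts with 'r', any single char, ends with 'g'.
Checking each word (must be exactly 3 chars):
  'tag' (len=3): no
  'log' (len=3): no
  'bag' (len=3): no
  'big' (len=3): no
  'cot' (len=3): no
  'cap' (len=3): no
  'fed' (len=3): no
Matching words: []
Total: 0

0


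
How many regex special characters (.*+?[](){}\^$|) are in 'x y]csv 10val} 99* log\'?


Regex special characters are: . * + ? [ ] ( ) { } \ ^ $ |
Scanning 'x y]csv 10val} 99* log\':
  pos 3: ']' -> SPECIAL
  pos 13: '}' -> SPECIAL
  pos 17: '*' -> SPECIAL
  pos 22: '\' -> SPECIAL
Special chars found: [']', '}', '*', '\\']
Total: 4

4


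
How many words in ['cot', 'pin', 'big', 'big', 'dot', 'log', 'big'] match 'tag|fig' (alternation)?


Alternation 'tag|fig' matches either 'tag' or 'fig'.
Checking each word:
  'cot' -> no
  'pin' -> no
  'big' -> no
  'big' -> no
  'dot' -> no
  'log' -> no
  'big' -> no
Matches: []
Count: 0

0


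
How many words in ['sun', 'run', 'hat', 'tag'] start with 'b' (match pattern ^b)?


Pattern ^b anchors to start of word. Check which words begin with 'b':
  'sun' -> no
  'run' -> no
  'hat' -> no
  'tag' -> no
Matching words: []
Count: 0

0


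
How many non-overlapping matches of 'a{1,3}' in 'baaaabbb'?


Pattern 'a{1,3}' matches between 1 and 3 consecutive a's (greedy).
String: 'baaaabbb'
Finding runs of a's and applying greedy matching:
  Run at pos 1: 'aaaa' (length 4)
Matches: ['aaa', 'a']
Count: 2

2


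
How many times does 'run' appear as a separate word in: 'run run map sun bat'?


Scanning each word for exact match 'run':
  Word 1: 'run' -> MATCH
  Word 2: 'run' -> MATCH
  Word 3: 'map' -> no
  Word 4: 'sun' -> no
  Word 5: 'bat' -> no
Total matches: 2

2


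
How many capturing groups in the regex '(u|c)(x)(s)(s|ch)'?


To count capturing groups, count each '(' that starts a group.
Pattern: '(u|c)(x)(s)(s|ch)'
Walking through the pattern:
  Position 0: '(' -> group #1
  Position 5: '(' -> group #2
  Position 8: '(' -> group #3
  Position 11: '(' -> group #4
Total capturing groups: 4

4


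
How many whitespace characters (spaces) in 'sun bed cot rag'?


\s matches whitespace characters (spaces, tabs, etc.).
Text: 'sun bed cot rag'
This text has 4 words separated by spaces.
Number of spaces = number of words - 1 = 4 - 1 = 3

3


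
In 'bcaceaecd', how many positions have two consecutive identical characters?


Looking for consecutive identical characters in 'bcaceaecd':
  pos 0-1: 'b' vs 'c' -> different
  pos 1-2: 'c' vs 'a' -> different
  pos 2-3: 'a' vs 'c' -> different
  pos 3-4: 'c' vs 'e' -> different
  pos 4-5: 'e' vs 'a' -> different
  pos 5-6: 'a' vs 'e' -> different
  pos 6-7: 'e' vs 'c' -> different
  pos 7-8: 'c' vs 'd' -> different
Consecutive identical pairs: []
Count: 0

0


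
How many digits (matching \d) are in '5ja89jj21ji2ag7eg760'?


\d matches any digit 0-9.
Scanning '5ja89jj21ji2ag7eg760':
  pos 0: '5' -> DIGIT
  pos 3: '8' -> DIGIT
  pos 4: '9' -> DIGIT
  pos 7: '2' -> DIGIT
  pos 8: '1' -> DIGIT
  pos 11: '2' -> DIGIT
  pos 14: '7' -> DIGIT
  pos 17: '7' -> DIGIT
  pos 18: '6' -> DIGIT
  pos 19: '0' -> DIGIT
Digits found: ['5', '8', '9', '2', '1', '2', '7', '7', '6', '0']
Total: 10

10


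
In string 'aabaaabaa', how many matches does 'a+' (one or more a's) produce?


Pattern 'a+' matches one or more consecutive a's.
String: 'aabaaabaa'
Scanning for runs of a:
  Match 1: 'aa' (length 2)
  Match 2: 'aaa' (length 3)
  Match 3: 'aa' (length 2)
Total matches: 3

3


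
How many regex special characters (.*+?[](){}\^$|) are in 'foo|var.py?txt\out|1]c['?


Regex special characters are: . * + ? [ ] ( ) { } \ ^ $ |
Scanning 'foo|var.py?txt\out|1]c[':
  pos 3: '|' -> SPECIAL
  pos 7: '.' -> SPECIAL
  pos 10: '?' -> SPECIAL
  pos 14: '\' -> SPECIAL
  pos 18: '|' -> SPECIAL
  pos 20: ']' -> SPECIAL
  pos 22: '[' -> SPECIAL
Special chars found: ['|', '.', '?', '\\', '|', ']', '[']
Total: 7

7


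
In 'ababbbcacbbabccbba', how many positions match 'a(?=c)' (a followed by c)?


Lookahead 'a(?=c)' matches 'a' only when followed by 'c'.
String: 'ababbbcacbbabccbba'
Checking each position where char is 'a':
  pos 0: 'a' -> no (next='b')
  pos 2: 'a' -> no (next='b')
  pos 7: 'a' -> MATCH (next='c')
  pos 11: 'a' -> no (next='b')
Matching positions: [7]
Count: 1

1


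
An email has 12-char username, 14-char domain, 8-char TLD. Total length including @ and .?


An email address has format: username@domain.tld
Username length: 12
'@' character: 1
Domain length: 14
'.' character: 1
TLD length: 8
Total = 12 + 1 + 14 + 1 + 8 = 36

36


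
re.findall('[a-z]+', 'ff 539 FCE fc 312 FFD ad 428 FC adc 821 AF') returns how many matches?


Pattern '[a-z]+' finds one or more lowercase letters.
Text: 'ff 539 FCE fc 312 FFD ad 428 FC adc 821 AF'
Scanning for matches:
  Match 1: 'ff'
  Match 2: 'fc'
  Match 3: 'ad'
  Match 4: 'adc'
Total matches: 4

4


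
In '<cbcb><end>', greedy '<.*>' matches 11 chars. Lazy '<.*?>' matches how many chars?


Greedy '<.*>' tries to match as MUCH as possible.
Lazy '<.*?>' tries to match as LITTLE as possible.

String: '<cbcb><end>'
Greedy '<.*>' starts at first '<' and extends to the LAST '>': '<cbcb><end>' (11 chars)
Lazy '<.*?>' starts at first '<' and stops at the FIRST '>': '<cbcb>' (6 chars)

6


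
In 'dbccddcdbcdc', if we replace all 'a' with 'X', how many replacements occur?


re.sub('a', 'X', text) replaces every occurrence of 'a' with 'X'.
Text: 'dbccddcdbcdc'
Scanning for 'a':
Total replacements: 0

0


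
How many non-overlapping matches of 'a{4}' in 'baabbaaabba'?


Pattern 'a{4}' matches exactly 4 consecutive a's (greedy, non-overlapping).
String: 'baabbaaabba'
Scanning for runs of a's:
  Run at pos 1: 'aa' (length 2) -> 0 match(es)
  Run at pos 5: 'aaa' (length 3) -> 0 match(es)
  Run at pos 10: 'a' (length 1) -> 0 match(es)
Matches found: []
Total: 0

0


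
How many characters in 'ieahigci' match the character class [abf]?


Character class [abf] matches any of: {a, b, f}
Scanning string 'ieahigci' character by character:
  pos 0: 'i' -> no
  pos 1: 'e' -> no
  pos 2: 'a' -> MATCH
  pos 3: 'h' -> no
  pos 4: 'i' -> no
  pos 5: 'g' -> no
  pos 6: 'c' -> no
  pos 7: 'i' -> no
Total matches: 1

1


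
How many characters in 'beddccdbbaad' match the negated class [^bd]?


Negated class [^bd] matches any char NOT in {b, d}
Scanning 'beddccdbbaad':
  pos 0: 'b' -> no (excluded)
  pos 1: 'e' -> MATCH
  pos 2: 'd' -> no (excluded)
  pos 3: 'd' -> no (excluded)
  pos 4: 'c' -> MATCH
  pos 5: 'c' -> MATCH
  pos 6: 'd' -> no (excluded)
  pos 7: 'b' -> no (excluded)
  pos 8: 'b' -> no (excluded)
  pos 9: 'a' -> MATCH
  pos 10: 'a' -> MATCH
  pos 11: 'd' -> no (excluded)
Total matches: 5

5


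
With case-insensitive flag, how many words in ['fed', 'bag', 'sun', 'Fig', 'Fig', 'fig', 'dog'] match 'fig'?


Case-insensitive matching: compare each word's lowercase form to 'fig'.
  'fed' -> lower='fed' -> no
  'bag' -> lower='bag' -> no
  'sun' -> lower='sun' -> no
  'Fig' -> lower='fig' -> MATCH
  'Fig' -> lower='fig' -> MATCH
  'fig' -> lower='fig' -> MATCH
  'dog' -> lower='dog' -> no
Matches: ['Fig', 'Fig', 'fig']
Count: 3

3


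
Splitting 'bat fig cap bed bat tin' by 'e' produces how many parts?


Splitting by 'e' breaks the string at each occurrence of the separator.
Text: 'bat fig cap bed bat tin'
Parts after split:
  Part 1: 'bat fig cap b'
  Part 2: 'd bat tin'
Total parts: 2

2


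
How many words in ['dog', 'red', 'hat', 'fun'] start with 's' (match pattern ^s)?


Pattern ^s anchors to start of word. Check which words begin with 's':
  'dog' -> no
  'red' -> no
  'hat' -> no
  'fun' -> no
Matching words: []
Count: 0

0


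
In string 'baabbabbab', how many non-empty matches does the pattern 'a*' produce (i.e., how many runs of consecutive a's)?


Pattern 'a*' matches zero or more a's. We want non-empty runs of consecutive a's.
String: 'baabbabbab'
Walking through the string to find runs of a's:
  Run 1: positions 1-2 -> 'aa'
  Run 2: positions 5-5 -> 'a'
  Run 3: positions 8-8 -> 'a'
Non-empty runs found: ['aa', 'a', 'a']
Count: 3

3


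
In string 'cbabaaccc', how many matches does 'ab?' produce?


Pattern 'ab?' matches 'a' optionally followed by 'b'.
String: 'cbabaaccc'
Scanning left to right for 'a' then checking next char:
  Match 1: 'ab' (a followed by b)
  Match 2: 'a' (a not followed by b)
  Match 3: 'a' (a not followed by b)
Total matches: 3

3


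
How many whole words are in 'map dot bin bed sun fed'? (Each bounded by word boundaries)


Word boundaries (\b) mark the start/end of each word.
Text: 'map dot bin bed sun fed'
Splitting by whitespace:
  Word 1: 'map'
  Word 2: 'dot'
  Word 3: 'bin'
  Word 4: 'bed'
  Word 5: 'sun'
  Word 6: 'fed'
Total whole words: 6

6


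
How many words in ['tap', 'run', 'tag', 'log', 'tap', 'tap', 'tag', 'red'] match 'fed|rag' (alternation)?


Alternation 'fed|rag' matches either 'fed' or 'rag'.
Checking each word:
  'tap' -> no
  'run' -> no
  'tag' -> no
  'log' -> no
  'tap' -> no
  'tap' -> no
  'tag' -> no
  'red' -> no
Matches: []
Count: 0

0


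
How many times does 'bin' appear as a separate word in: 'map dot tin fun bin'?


Scanning each word for exact match 'bin':
  Word 1: 'map' -> no
  Word 2: 'dot' -> no
  Word 3: 'tin' -> no
  Word 4: 'fun' -> no
  Word 5: 'bin' -> MATCH
Total matches: 1

1


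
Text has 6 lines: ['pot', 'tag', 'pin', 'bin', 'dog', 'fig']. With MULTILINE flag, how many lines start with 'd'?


With MULTILINE flag, ^ matches the start of each line.
Lines: ['pot', 'tag', 'pin', 'bin', 'dog', 'fig']
Checking which lines start with 'd':
  Line 1: 'pot' -> no
  Line 2: 'tag' -> no
  Line 3: 'pin' -> no
  Line 4: 'bin' -> no
  Line 5: 'dog' -> MATCH
  Line 6: 'fig' -> no
Matching lines: ['dog']
Count: 1

1


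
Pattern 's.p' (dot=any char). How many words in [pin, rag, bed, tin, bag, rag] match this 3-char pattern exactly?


Pattern 's.p' means: starts with 's', any single char, ends with 'p'.
Checking each word (must be exactly 3 chars):
  'pin' (len=3): no
  'rag' (len=3): no
  'bed' (len=3): no
  'tin' (len=3): no
  'bag' (len=3): no
  'rag' (len=3): no
Matching words: []
Total: 0

0


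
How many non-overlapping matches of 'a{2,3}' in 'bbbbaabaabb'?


Pattern 'a{2,3}' matches between 2 and 3 consecutive a's (greedy).
String: 'bbbbaabaabb'
Finding runs of a's and applying greedy matching:
  Run at pos 4: 'aa' (length 2)
  Run at pos 7: 'aa' (length 2)
Matches: ['aa', 'aa']
Count: 2

2


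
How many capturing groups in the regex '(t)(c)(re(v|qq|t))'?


To count capturing groups, count each '(' that starts a group.
Pattern: '(t)(c)(re(v|qq|t))'
Walking through the pattern:
  Position 0: '(' -> group #1
  Position 3: '(' -> group #2
  Position 6: '(' -> group #3
  Position 9: '(' -> group #4
Total capturing groups: 4

4


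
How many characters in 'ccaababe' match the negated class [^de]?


Negated class [^de] matches any char NOT in {d, e}
Scanning 'ccaababe':
  pos 0: 'c' -> MATCH
  pos 1: 'c' -> MATCH
  pos 2: 'a' -> MATCH
  pos 3: 'a' -> MATCH
  pos 4: 'b' -> MATCH
  pos 5: 'a' -> MATCH
  pos 6: 'b' -> MATCH
  pos 7: 'e' -> no (excluded)
Total matches: 7

7


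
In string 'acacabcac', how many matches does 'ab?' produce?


Pattern 'ab?' matches 'a' optionally followed by 'b'.
String: 'acacabcac'
Scanning left to right for 'a' then checking next char:
  Match 1: 'a' (a not followed by b)
  Match 2: 'a' (a not followed by b)
  Match 3: 'ab' (a followed by b)
  Match 4: 'a' (a not followed by b)
Total matches: 4

4


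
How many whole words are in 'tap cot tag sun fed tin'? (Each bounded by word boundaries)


Word boundaries (\b) mark the start/end of each word.
Text: 'tap cot tag sun fed tin'
Splitting by whitespace:
  Word 1: 'tap'
  Word 2: 'cot'
  Word 3: 'tag'
  Word 4: 'sun'
  Word 5: 'fed'
  Word 6: 'tin'
Total whole words: 6

6


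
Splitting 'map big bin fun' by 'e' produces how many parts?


Splitting by 'e' breaks the string at each occurrence of the separator.
Text: 'map big bin fun'
Parts after split:
  Part 1: 'map big bin fun'
Total parts: 1

1


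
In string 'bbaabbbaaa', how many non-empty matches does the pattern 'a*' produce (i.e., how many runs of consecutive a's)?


Pattern 'a*' matches zero or more a's. We want non-empty runs of consecutive a's.
String: 'bbaabbbaaa'
Walking through the string to find runs of a's:
  Run 1: positions 2-3 -> 'aa'
  Run 2: positions 7-9 -> 'aaa'
Non-empty runs found: ['aa', 'aaa']
Count: 2

2


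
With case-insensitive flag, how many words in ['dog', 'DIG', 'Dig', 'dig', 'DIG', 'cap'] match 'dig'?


Case-insensitive matching: compare each word's lowercase form to 'dig'.
  'dog' -> lower='dog' -> no
  'DIG' -> lower='dig' -> MATCH
  'Dig' -> lower='dig' -> MATCH
  'dig' -> lower='dig' -> MATCH
  'DIG' -> lower='dig' -> MATCH
  'cap' -> lower='cap' -> no
Matches: ['DIG', 'Dig', 'dig', 'DIG']
Count: 4

4


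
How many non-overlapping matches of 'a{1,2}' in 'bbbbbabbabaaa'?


Pattern 'a{1,2}' matches between 1 and 2 consecutive a's (greedy).
String: 'bbbbbabbabaaa'
Finding runs of a's and applying greedy matching:
  Run at pos 5: 'a' (length 1)
  Run at pos 8: 'a' (length 1)
  Run at pos 10: 'aaa' (length 3)
Matches: ['a', 'a', 'aa', 'a']
Count: 4

4


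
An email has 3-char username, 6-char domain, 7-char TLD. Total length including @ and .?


An email address has format: username@domain.tld
Username length: 3
'@' character: 1
Domain length: 6
'.' character: 1
TLD length: 7
Total = 3 + 1 + 6 + 1 + 7 = 18

18


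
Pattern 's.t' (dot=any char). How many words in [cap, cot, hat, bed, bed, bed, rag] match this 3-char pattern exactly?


Pattern 's.t' means: starts with 's', any single char, ends with 't'.
Checking each word (must be exactly 3 chars):
  'cap' (len=3): no
  'cot' (len=3): no
  'hat' (len=3): no
  'bed' (len=3): no
  'bed' (len=3): no
  'bed' (len=3): no
  'rag' (len=3): no
Matching words: []
Total: 0

0


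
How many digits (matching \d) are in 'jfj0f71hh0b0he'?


\d matches any digit 0-9.
Scanning 'jfj0f71hh0b0he':
  pos 3: '0' -> DIGIT
  pos 5: '7' -> DIGIT
  pos 6: '1' -> DIGIT
  pos 9: '0' -> DIGIT
  pos 11: '0' -> DIGIT
Digits found: ['0', '7', '1', '0', '0']
Total: 5

5


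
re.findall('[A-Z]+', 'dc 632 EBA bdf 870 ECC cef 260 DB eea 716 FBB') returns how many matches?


Pattern '[A-Z]+' finds one or more uppercase letters.
Text: 'dc 632 EBA bdf 870 ECC cef 260 DB eea 716 FBB'
Scanning for matches:
  Match 1: 'EBA'
  Match 2: 'ECC'
  Match 3: 'DB'
  Match 4: 'FBB'
Total matches: 4

4


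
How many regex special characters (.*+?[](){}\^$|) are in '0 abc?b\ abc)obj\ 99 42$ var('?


Regex special characters are: . * + ? [ ] ( ) { } \ ^ $ |
Scanning '0 abc?b\ abc)obj\ 99 42$ var(':
  pos 5: '?' -> SPECIAL
  pos 7: '\' -> SPECIAL
  pos 12: ')' -> SPECIAL
  pos 16: '\' -> SPECIAL
  pos 23: '$' -> SPECIAL
  pos 28: '(' -> SPECIAL
Special chars found: ['?', '\\', ')', '\\', '$', '(']
Total: 6

6


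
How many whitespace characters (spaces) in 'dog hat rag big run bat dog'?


\s matches whitespace characters (spaces, tabs, etc.).
Text: 'dog hat rag big run bat dog'
This text has 7 words separated by spaces.
Number of spaces = number of words - 1 = 7 - 1 = 6

6


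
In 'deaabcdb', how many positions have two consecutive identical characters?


Looking for consecutive identical characters in 'deaabcdb':
  pos 0-1: 'd' vs 'e' -> different
  pos 1-2: 'e' vs 'a' -> different
  pos 2-3: 'a' vs 'a' -> MATCH ('aa')
  pos 3-4: 'a' vs 'b' -> different
  pos 4-5: 'b' vs 'c' -> different
  pos 5-6: 'c' vs 'd' -> different
  pos 6-7: 'd' vs 'b' -> different
Consecutive identical pairs: ['aa']
Count: 1

1


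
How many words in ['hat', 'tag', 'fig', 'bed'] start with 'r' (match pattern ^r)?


Pattern ^r anchors to start of word. Check which words begin with 'r':
  'hat' -> no
  'tag' -> no
  'fig' -> no
  'bed' -> no
Matching words: []
Count: 0

0


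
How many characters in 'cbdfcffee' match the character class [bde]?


Character class [bde] matches any of: {b, d, e}
Scanning string 'cbdfcffee' character by character:
  pos 0: 'c' -> no
  pos 1: 'b' -> MATCH
  pos 2: 'd' -> MATCH
  pos 3: 'f' -> no
  pos 4: 'c' -> no
  pos 5: 'f' -> no
  pos 6: 'f' -> no
  pos 7: 'e' -> MATCH
  pos 8: 'e' -> MATCH
Total matches: 4

4


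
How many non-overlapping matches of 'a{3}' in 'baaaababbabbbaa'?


Pattern 'a{3}' matches exactly 3 consecutive a's (greedy, non-overlapping).
String: 'baaaababbabbbaa'
Scanning for runs of a's:
  Run at pos 1: 'aaaa' (length 4) -> 1 match(es)
  Run at pos 6: 'a' (length 1) -> 0 match(es)
  Run at pos 9: 'a' (length 1) -> 0 match(es)
  Run at pos 13: 'aa' (length 2) -> 0 match(es)
Matches found: ['aaa']
Total: 1

1


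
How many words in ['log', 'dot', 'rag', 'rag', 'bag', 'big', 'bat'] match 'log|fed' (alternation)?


Alternation 'log|fed' matches either 'log' or 'fed'.
Checking each word:
  'log' -> MATCH
  'dot' -> no
  'rag' -> no
  'rag' -> no
  'bag' -> no
  'big' -> no
  'bat' -> no
Matches: ['log']
Count: 1

1


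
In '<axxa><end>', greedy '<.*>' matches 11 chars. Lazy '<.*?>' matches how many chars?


Greedy '<.*>' tries to match as MUCH as possible.
Lazy '<.*?>' tries to match as LITTLE as possible.

String: '<axxa><end>'
Greedy '<.*>' starts at first '<' and extends to the LAST '>': '<axxa><end>' (11 chars)
Lazy '<.*?>' starts at first '<' and stops at the FIRST '>': '<axxa>' (6 chars)

6


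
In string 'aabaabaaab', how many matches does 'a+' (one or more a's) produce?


Pattern 'a+' matches one or more consecutive a's.
String: 'aabaabaaab'
Scanning for runs of a:
  Match 1: 'aa' (length 2)
  Match 2: 'aa' (length 2)
  Match 3: 'aaa' (length 3)
Total matches: 3

3


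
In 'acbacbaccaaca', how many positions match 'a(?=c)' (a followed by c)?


Lookahead 'a(?=c)' matches 'a' only when followed by 'c'.
String: 'acbacbaccaaca'
Checking each position where char is 'a':
  pos 0: 'a' -> MATCH (next='c')
  pos 3: 'a' -> MATCH (next='c')
  pos 6: 'a' -> MATCH (next='c')
  pos 9: 'a' -> no (next='a')
  pos 10: 'a' -> MATCH (next='c')
Matching positions: [0, 3, 6, 10]
Count: 4

4


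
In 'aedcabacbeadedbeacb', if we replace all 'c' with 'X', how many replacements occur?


re.sub('c', 'X', text) replaces every occurrence of 'c' with 'X'.
Text: 'aedcabacbeadedbeacb'
Scanning for 'c':
  pos 3: 'c' -> replacement #1
  pos 7: 'c' -> replacement #2
  pos 17: 'c' -> replacement #3
Total replacements: 3

3


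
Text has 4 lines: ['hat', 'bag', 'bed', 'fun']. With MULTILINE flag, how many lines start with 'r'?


With MULTILINE flag, ^ matches the start of each line.
Lines: ['hat', 'bag', 'bed', 'fun']
Checking which lines start with 'r':
  Line 1: 'hat' -> no
  Line 2: 'bag' -> no
  Line 3: 'bed' -> no
  Line 4: 'fun' -> no
Matching lines: []
Count: 0

0


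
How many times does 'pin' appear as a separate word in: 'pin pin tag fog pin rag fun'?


Scanning each word for exact match 'pin':
  Word 1: 'pin' -> MATCH
  Word 2: 'pin' -> MATCH
  Word 3: 'tag' -> no
  Word 4: 'fog' -> no
  Word 5: 'pin' -> MATCH
  Word 6: 'rag' -> no
  Word 7: 'fun' -> no
Total matches: 3

3


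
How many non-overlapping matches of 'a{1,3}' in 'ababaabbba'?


Pattern 'a{1,3}' matches between 1 and 3 consecutive a's (greedy).
String: 'ababaabbba'
Finding runs of a's and applying greedy matching:
  Run at pos 0: 'a' (length 1)
  Run at pos 2: 'a' (length 1)
  Run at pos 4: 'aa' (length 2)
  Run at pos 9: 'a' (length 1)
Matches: ['a', 'a', 'aa', 'a']
Count: 4

4


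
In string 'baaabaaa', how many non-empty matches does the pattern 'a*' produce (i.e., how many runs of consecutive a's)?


Pattern 'a*' matches zero or more a's. We want non-empty runs of consecutive a's.
String: 'baaabaaa'
Walking through the string to find runs of a's:
  Run 1: positions 1-3 -> 'aaa'
  Run 2: positions 5-7 -> 'aaa'
Non-empty runs found: ['aaa', 'aaa']
Count: 2

2


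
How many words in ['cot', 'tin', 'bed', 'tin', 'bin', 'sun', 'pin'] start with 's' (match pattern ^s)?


Pattern ^s anchors to start of word. Check which words begin with 's':
  'cot' -> no
  'tin' -> no
  'bed' -> no
  'tin' -> no
  'bin' -> no
  'sun' -> MATCH (starts with 's')
  'pin' -> no
Matching words: ['sun']
Count: 1

1


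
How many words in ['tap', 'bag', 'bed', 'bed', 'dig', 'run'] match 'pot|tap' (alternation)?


Alternation 'pot|tap' matches either 'pot' or 'tap'.
Checking each word:
  'tap' -> MATCH
  'bag' -> no
  'bed' -> no
  'bed' -> no
  'dig' -> no
  'run' -> no
Matches: ['tap']
Count: 1

1


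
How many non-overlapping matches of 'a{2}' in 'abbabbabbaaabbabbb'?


Pattern 'a{2}' matches exactly 2 consecutive a's (greedy, non-overlapping).
String: 'abbabbabbaaabbabbb'
Scanning for runs of a's:
  Run at pos 0: 'a' (length 1) -> 0 match(es)
  Run at pos 3: 'a' (length 1) -> 0 match(es)
  Run at pos 6: 'a' (length 1) -> 0 match(es)
  Run at pos 9: 'aaa' (length 3) -> 1 match(es)
  Run at pos 14: 'a' (length 1) -> 0 match(es)
Matches found: ['aa']
Total: 1

1


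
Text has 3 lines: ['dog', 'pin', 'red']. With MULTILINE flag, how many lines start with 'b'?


With MULTILINE flag, ^ matches the start of each line.
Lines: ['dog', 'pin', 'red']
Checking which lines start with 'b':
  Line 1: 'dog' -> no
  Line 2: 'pin' -> no
  Line 3: 'red' -> no
Matching lines: []
Count: 0

0


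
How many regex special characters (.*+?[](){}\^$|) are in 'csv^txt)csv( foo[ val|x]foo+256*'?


Regex special characters are: . * + ? [ ] ( ) { } \ ^ $ |
Scanning 'csv^txt)csv( foo[ val|x]foo+256*':
  pos 3: '^' -> SPECIAL
  pos 7: ')' -> SPECIAL
  pos 11: '(' -> SPECIAL
  pos 16: '[' -> SPECIAL
  pos 21: '|' -> SPECIAL
  pos 23: ']' -> SPECIAL
  pos 27: '+' -> SPECIAL
  pos 31: '*' -> SPECIAL
Special chars found: ['^', ')', '(', '[', '|', ']', '+', '*']
Total: 8

8


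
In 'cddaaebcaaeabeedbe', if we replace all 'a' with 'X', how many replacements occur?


re.sub('a', 'X', text) replaces every occurrence of 'a' with 'X'.
Text: 'cddaaebcaaeabeedbe'
Scanning for 'a':
  pos 3: 'a' -> replacement #1
  pos 4: 'a' -> replacement #2
  pos 8: 'a' -> replacement #3
  pos 9: 'a' -> replacement #4
  pos 11: 'a' -> replacement #5
Total replacements: 5

5


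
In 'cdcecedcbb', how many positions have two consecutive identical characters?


Looking for consecutive identical characters in 'cdcecedcbb':
  pos 0-1: 'c' vs 'd' -> different
  pos 1-2: 'd' vs 'c' -> different
  pos 2-3: 'c' vs 'e' -> different
  pos 3-4: 'e' vs 'c' -> different
  pos 4-5: 'c' vs 'e' -> different
  pos 5-6: 'e' vs 'd' -> different
  pos 6-7: 'd' vs 'c' -> different
  pos 7-8: 'c' vs 'b' -> different
  pos 8-9: 'b' vs 'b' -> MATCH ('bb')
Consecutive identical pairs: ['bb']
Count: 1

1


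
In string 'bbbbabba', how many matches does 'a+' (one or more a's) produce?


Pattern 'a+' matches one or more consecutive a's.
String: 'bbbbabba'
Scanning for runs of a:
  Match 1: 'a' (length 1)
  Match 2: 'a' (length 1)
Total matches: 2

2


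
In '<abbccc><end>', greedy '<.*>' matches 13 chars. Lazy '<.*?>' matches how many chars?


Greedy '<.*>' tries to match as MUCH as possible.
Lazy '<.*?>' tries to match as LITTLE as possible.

String: '<abbccc><end>'
Greedy '<.*>' starts at first '<' and extends to the LAST '>': '<abbccc><end>' (13 chars)
Lazy '<.*?>' starts at first '<' and stops at the FIRST '>': '<abbccc>' (8 chars)

8


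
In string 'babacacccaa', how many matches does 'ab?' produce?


Pattern 'ab?' matches 'a' optionally followed by 'b'.
String: 'babacacccaa'
Scanning left to right for 'a' then checking next char:
  Match 1: 'ab' (a followed by b)
  Match 2: 'a' (a not followed by b)
  Match 3: 'a' (a not followed by b)
  Match 4: 'a' (a not followed by b)
  Match 5: 'a' (a not followed by b)
Total matches: 5

5


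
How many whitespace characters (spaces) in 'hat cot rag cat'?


\s matches whitespace characters (spaces, tabs, etc.).
Text: 'hat cot rag cat'
This text has 4 words separated by spaces.
Number of spaces = number of words - 1 = 4 - 1 = 3

3


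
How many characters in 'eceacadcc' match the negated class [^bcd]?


Negated class [^bcd] matches any char NOT in {b, c, d}
Scanning 'eceacadcc':
  pos 0: 'e' -> MATCH
  pos 1: 'c' -> no (excluded)
  pos 2: 'e' -> MATCH
  pos 3: 'a' -> MATCH
  pos 4: 'c' -> no (excluded)
  pos 5: 'a' -> MATCH
  pos 6: 'd' -> no (excluded)
  pos 7: 'c' -> no (excluded)
  pos 8: 'c' -> no (excluded)
Total matches: 4

4


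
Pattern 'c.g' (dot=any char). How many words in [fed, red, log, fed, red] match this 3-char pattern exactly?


Pattern 'c.g' means: starts with 'c', any single char, ends with 'g'.
Checking each word (must be exactly 3 chars):
  'fed' (len=3): no
  'red' (len=3): no
  'log' (len=3): no
  'fed' (len=3): no
  'red' (len=3): no
Matching words: []
Total: 0

0


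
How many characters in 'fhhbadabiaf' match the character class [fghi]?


Character class [fghi] matches any of: {f, g, h, i}
Scanning string 'fhhbadabiaf' character by character:
  pos 0: 'f' -> MATCH
  pos 1: 'h' -> MATCH
  pos 2: 'h' -> MATCH
  pos 3: 'b' -> no
  pos 4: 'a' -> no
  pos 5: 'd' -> no
  pos 6: 'a' -> no
  pos 7: 'b' -> no
  pos 8: 'i' -> MATCH
  pos 9: 'a' -> no
  pos 10: 'f' -> MATCH
Total matches: 5

5


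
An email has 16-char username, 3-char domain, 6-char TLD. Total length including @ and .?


An email address has format: username@domain.tld
Username length: 16
'@' character: 1
Domain length: 3
'.' character: 1
TLD length: 6
Total = 16 + 1 + 3 + 1 + 6 = 27

27


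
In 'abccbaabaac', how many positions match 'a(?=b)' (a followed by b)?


Lookahead 'a(?=b)' matches 'a' only when followed by 'b'.
String: 'abccbaabaac'
Checking each position where char is 'a':
  pos 0: 'a' -> MATCH (next='b')
  pos 5: 'a' -> no (next='a')
  pos 6: 'a' -> MATCH (next='b')
  pos 8: 'a' -> no (next='a')
  pos 9: 'a' -> no (next='c')
Matching positions: [0, 6]
Count: 2

2


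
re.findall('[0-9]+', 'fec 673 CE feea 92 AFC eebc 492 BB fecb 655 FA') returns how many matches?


Pattern '[0-9]+' finds one or more digits.
Text: 'fec 673 CE feea 92 AFC eebc 492 BB fecb 655 FA'
Scanning for matches:
  Match 1: '673'
  Match 2: '92'
  Match 3: '492'
  Match 4: '655'
Total matches: 4

4
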